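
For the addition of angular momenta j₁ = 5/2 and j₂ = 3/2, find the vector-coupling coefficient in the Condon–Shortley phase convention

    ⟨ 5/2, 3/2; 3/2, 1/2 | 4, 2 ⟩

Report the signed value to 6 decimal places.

j₁+j₂−J=0  J+j₁−j₂=5  J−j₁+j₂=3  j₁+j₂+J+1=9
(j₁±m₁, j₂±m₂, J±M) = (4,1,2,1,6,2)
P² = 8640/7
sum k=0..0:
  [0] +1/48 = 1/48
S = 1/48
C² = P²·S² = 15/28 ; C = +0.731925

+0.731925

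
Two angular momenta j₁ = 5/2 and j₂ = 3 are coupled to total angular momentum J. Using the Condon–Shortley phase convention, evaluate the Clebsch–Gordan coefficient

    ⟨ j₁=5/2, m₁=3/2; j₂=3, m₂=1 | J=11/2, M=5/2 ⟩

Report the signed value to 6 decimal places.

+√(5/11) = +0.674200

√[12·0!5!6!/12! · 4!1!4!2!8!3!] = √(6635520/11)
  +(−1)^0/∏(0,0,1,4,4,2)! = 1/1152  (running 1/1152)
⟨..|..⟩ = √(6635520/11)·(1/1152) = +0.674200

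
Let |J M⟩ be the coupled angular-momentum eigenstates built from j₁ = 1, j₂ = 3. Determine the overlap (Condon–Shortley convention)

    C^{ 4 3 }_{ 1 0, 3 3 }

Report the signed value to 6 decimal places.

+√(1/4) = +0.500000

√[9·0!2!6!/9! · 1!1!6!0!7!1!] = √(129600)
  +(−1)^0/∏(0,0,1,6,1,0)! = 1/720  (running 1/720)
⟨..|..⟩ = √(129600)·(1/720) = +0.500000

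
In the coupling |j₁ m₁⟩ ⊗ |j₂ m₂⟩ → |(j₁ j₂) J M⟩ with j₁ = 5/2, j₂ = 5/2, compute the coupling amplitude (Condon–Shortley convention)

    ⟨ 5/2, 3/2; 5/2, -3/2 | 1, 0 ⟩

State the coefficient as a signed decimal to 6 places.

√[3·4!1!1!/7! · 4!1!1!4!1!1!] = √(288/35)
  +(−1)^0/∏(0,4,1,1,0,0)! = 1/24  (running 1/24)
  +(−1)^1/∏(1,3,0,0,1,1)! = -1/6  (running -1/8)
⟨..|..⟩ = √(288/35)·(-1/8) = -0.358569

-0.358569  (= −√(9/70))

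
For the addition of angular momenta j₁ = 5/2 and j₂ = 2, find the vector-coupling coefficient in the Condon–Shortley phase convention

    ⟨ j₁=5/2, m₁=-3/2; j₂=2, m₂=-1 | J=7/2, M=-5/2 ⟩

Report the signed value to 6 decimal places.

-0.125988  (= −√(1/63))

triangle: 1!*4!*3!/9! = 144/362880
(j±m)!: 1!*4!*1!*3!*1!*6! = 103680
prefactor² = (2J+1)*Δ*N² = 2304/7
  k=0: +1/(0!*1!*4!*1!*0!*2!) = 1/48
  k=1: −1/(1!*0!*3!*0!*1!*3!) = -1/36
Σ = -1/144  ⇒  CG² = 2304/7*(-1/144)² = 1/63
CG = −√(1/63) = -0.125988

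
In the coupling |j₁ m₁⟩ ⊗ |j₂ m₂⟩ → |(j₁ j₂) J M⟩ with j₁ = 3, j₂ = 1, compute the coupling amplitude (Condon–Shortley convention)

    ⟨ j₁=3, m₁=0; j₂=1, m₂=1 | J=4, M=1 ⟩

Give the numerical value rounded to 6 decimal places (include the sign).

triangle: 0!×6!×2!/9! = 1440/362880
(j±m)!: 3!×3!×2!×0!×5!×3! = 51840
prefactor² = (2J+1)×Δ×N² = 12960/7
  k=0: +1/(0!×0!×3!×2!×3!×0!) = 1/72
Σ = 1/72  ⇒  CG² = 12960/7×1/72² = 5/14
CG = +√(5/14) = +0.597614

+0.597614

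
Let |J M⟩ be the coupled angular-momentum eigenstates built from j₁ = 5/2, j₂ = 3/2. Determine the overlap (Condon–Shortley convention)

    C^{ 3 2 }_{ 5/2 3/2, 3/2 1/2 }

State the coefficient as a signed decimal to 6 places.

√[7·1!4!2!/8! · 4!1!2!1!5!1!] = √(48)
  +(−1)^0/∏(0,1,1,2,3,0)! = 1/12  (running 1/12)
  +(−1)^1/∏(1,0,0,1,4,1)! = -1/24  (running 1/24)
⟨..|..⟩ = √(48)·(1/24) = +0.288675

+0.288675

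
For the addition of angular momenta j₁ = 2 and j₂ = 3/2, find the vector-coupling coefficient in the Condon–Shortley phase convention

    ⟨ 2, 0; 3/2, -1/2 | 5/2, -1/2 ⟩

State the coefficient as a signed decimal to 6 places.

j₁+j₂−J=1  J+j₁−j₂=3  J−j₁+j₂=2  j₁+j₂+J+1=7
(j₁±m₁, j₂±m₂, J±M) = (2,2,1,2,2,3)
P² = 48/35
sum k=0..1:
  [0] +1/2 = 1/2
  [1] −1/4 = -1/4
S = 1/4
C² = P²·S² = 3/35 ; C = +0.292770

+0.292770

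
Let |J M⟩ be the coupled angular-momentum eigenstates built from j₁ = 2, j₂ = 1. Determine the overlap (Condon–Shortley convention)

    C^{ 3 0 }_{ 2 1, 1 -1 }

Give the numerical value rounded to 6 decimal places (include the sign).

triangle: 0!*4!*2!/7! = 48/5040
(j±m)!: 3!*1!*0!*2!*3!*3! = 432
prefactor² = (2J+1)*Δ*N² = 144/5
  k=0: +1/(0!*0!*1!*0!*3!*2!) = 1/12
Σ = 1/12  ⇒  CG² = 144/5*1/12² = 1/5
CG = +√(1/5) = +0.447214

+0.447214  (= +√(1/5))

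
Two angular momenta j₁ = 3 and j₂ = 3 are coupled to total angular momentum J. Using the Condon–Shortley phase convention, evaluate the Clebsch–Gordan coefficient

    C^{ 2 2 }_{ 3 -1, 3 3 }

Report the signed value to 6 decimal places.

+√(5/42) = +0.345033

triangle: 4!*2!*2!/9! = 96/362880
(j±m)!: 2!*4!*6!*0!*4!*0! = 829440
prefactor² = (2J+1)*Δ*N² = 7680/7
  k=4: +1/(4!*0!*0!*2!*2!*0!) = 1/96
Σ = 1/96  ⇒  CG² = 7680/7*1/96² = 5/42
CG = +√(5/42) = +0.345033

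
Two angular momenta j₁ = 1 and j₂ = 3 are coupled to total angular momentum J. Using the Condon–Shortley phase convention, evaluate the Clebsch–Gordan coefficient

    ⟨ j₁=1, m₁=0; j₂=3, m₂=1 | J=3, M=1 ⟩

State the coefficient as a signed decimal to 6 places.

triangle: 1!*1!*5!/8! = 120/40320
(j±m)!: 1!*1!*4!*2!*4!*2! = 2304
prefactor² = (2J+1)*Δ*N² = 48
  k=0: +1/(0!*1!*1!*4!*0!*1!) = 1/24
  k=1: −1/(1!*0!*0!*3!*1!*2!) = -1/12
Σ = -1/24  ⇒  CG² = 48*(-1/24)² = 1/12
CG = −√(1/12) = -0.288675

−√(1/12) = -0.288675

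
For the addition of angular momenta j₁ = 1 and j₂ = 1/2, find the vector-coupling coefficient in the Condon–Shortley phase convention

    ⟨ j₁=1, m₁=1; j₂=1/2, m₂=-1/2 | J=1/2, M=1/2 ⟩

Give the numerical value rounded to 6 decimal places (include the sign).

+0.816497  (= +√(2/3))

√[2·1!1!0!/3! · 2!0!0!1!1!0!] = √(2/3)
  +(−1)^0/∏(0,1,0,0,1,0)! = 1  (running 1)
⟨..|..⟩ = √(2/3)·(1) = +0.816497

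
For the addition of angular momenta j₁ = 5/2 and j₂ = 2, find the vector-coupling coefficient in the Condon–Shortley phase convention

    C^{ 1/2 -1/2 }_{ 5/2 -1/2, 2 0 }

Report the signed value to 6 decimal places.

triangle: 4!·1!·0!/6! = 24/720
(j±m)!: 2!·3!·2!·2!·0!·1! = 48
prefactor² = (2J+1)·Δ·N² = 16/5
  k=2: +1/(2!·2!·1!·0!·0!·0!) = 1/4
Σ = 1/4  ⇒  CG² = 16/5·1/4² = 1/5
CG = +√(1/5) = +0.447214

+0.447214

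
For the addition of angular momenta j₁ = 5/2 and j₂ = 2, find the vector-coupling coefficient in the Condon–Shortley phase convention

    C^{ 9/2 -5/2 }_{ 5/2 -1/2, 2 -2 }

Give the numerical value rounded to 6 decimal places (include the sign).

+0.527046

triangle: 0!×5!×4!/10! = 2880/3628800
(j±m)!: 2!×3!×0!×4!×2!×7! = 2903040
prefactor² = (2J+1)×Δ×N² = 23040
  k=0: +1/(0!×0!×3!×0!×2!×4!) = 1/288
Σ = 1/288  ⇒  CG² = 23040×1/288² = 5/18
CG = +√(5/18) = +0.527046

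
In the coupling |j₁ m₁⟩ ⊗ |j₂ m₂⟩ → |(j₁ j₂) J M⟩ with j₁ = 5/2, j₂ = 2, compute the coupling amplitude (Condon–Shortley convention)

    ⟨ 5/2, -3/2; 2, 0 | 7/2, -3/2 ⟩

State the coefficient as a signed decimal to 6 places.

−√(2/7) = -0.534522

√[8·1!4!3!/9! · 1!4!2!2!2!5!] = √(512/7)
  +(−1)^0/∏(0,1,4,2,0,1)! = 1/48  (running 1/48)
  +(−1)^1/∏(1,0,3,1,1,2)! = -1/12  (running -1/16)
⟨..|..⟩ = √(512/7)·(-1/16) = -0.534522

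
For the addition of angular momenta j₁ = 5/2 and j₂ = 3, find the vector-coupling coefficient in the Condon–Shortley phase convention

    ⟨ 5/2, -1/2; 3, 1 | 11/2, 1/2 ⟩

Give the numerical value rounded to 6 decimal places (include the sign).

j₁+j₂−J=0  J+j₁−j₂=5  J−j₁+j₂=6  j₁+j₂+J+1=12
(j₁±m₁, j₂±m₂, J±M) = (2,3,4,2,6,5)
P² = 8294400/77
sum k=0..0:
  [0] +1/576 = 1/576
S = 1/576
C² = P²·S² = 25/77 ; C = +0.569803

+0.569803  (= +√(25/77))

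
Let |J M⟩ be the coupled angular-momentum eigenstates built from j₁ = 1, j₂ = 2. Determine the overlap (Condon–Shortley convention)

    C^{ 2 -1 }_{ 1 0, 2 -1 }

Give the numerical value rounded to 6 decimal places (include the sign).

+0.408248

√[5·1!1!3!/6! · 1!1!1!3!1!3!] = √(3/2)
  +(−1)^0/∏(0,1,1,1,0,2)! = 1/2  (running 1/2)
  +(−1)^1/∏(1,0,0,0,1,3)! = -1/6  (running 1/3)
⟨..|..⟩ = √(3/2)·(1/3) = +0.408248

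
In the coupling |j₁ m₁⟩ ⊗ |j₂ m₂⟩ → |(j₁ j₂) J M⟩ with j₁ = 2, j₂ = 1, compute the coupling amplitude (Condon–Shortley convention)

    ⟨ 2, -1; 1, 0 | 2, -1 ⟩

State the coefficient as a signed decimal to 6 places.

j₁+j₂−J=1  J+j₁−j₂=3  J−j₁+j₂=1  j₁+j₂+J+1=6
(j₁±m₁, j₂±m₂, J±M) = (1,3,1,1,1,3)
P² = 3/2
sum k=0..1:
  [0] +1/6 = 1/6
  [1] −1/2 = -1/2
S = -1/3
C² = P²·S² = 1/6 ; C = -0.408248

−√(1/6) ≈ -0.408248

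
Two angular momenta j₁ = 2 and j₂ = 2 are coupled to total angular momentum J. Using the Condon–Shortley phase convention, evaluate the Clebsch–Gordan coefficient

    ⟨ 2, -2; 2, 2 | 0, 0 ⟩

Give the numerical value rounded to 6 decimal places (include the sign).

j₁+j₂−J=4  J+j₁−j₂=0  J−j₁+j₂=0  j₁+j₂+J+1=5
(j₁±m₁, j₂±m₂, J±M) = (0,4,4,0,0,0)
P² = 576/5
sum k=4..4:
  [4] +1/24 = 1/24
S = 1/24
C² = P²·S² = 1/5 ; C = +0.447214

+√(1/5) ≈ +0.447214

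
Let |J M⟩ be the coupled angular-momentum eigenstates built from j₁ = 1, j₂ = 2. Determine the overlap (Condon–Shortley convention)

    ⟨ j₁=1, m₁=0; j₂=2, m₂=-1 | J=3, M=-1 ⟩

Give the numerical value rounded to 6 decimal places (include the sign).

+0.730297  (= +√(8/15))

√[7·0!2!4!/7! · 1!1!1!3!2!4!] = √(96/5)
  +(−1)^0/∏(0,0,1,1,1,3)! = 1/6  (running 1/6)
⟨..|..⟩ = √(96/5)·(1/6) = +0.730297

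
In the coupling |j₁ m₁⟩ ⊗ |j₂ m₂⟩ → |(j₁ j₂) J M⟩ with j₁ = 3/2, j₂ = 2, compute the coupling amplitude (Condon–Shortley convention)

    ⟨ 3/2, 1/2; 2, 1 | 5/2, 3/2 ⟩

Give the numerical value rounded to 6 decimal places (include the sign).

−√(1/35) ≈ -0.169031

√[6·1!2!3!/7! · 2!1!3!1!4!1!] = √(144/35)
  +(−1)^0/∏(0,1,1,3,1,0)! = 1/6  (running 1/6)
  +(−1)^1/∏(1,0,0,2,2,1)! = -1/4  (running -1/12)
⟨..|..⟩ = √(144/35)·(-1/12) = -0.169031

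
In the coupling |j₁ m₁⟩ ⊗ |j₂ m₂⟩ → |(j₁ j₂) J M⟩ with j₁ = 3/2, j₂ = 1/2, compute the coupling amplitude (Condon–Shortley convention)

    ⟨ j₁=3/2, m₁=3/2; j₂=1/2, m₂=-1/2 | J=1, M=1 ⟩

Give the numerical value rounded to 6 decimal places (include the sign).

+0.866025

j₁+j₂−J=1  J+j₁−j₂=2  J−j₁+j₂=0  j₁+j₂+J+1=4
(j₁±m₁, j₂±m₂, J±M) = (3,0,0,1,2,0)
P² = 3
sum k=0..0:
  [0] +1/2 = 1/2
S = 1/2
C² = P²·S² = 3/4 ; C = +0.866025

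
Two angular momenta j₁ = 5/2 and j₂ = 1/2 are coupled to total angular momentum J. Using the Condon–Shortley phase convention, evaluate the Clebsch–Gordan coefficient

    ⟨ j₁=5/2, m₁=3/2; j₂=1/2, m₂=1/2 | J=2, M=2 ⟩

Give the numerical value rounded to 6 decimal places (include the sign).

√[5·1!4!0!/6! · 4!1!1!0!4!0!] = √(96)
  +(−1)^1/∏(1,0,0,0,4,0)! = -1/24  (running -1/24)
⟨..|..⟩ = √(96)·(-1/24) = -0.408248

-0.408248  (= −√(1/6))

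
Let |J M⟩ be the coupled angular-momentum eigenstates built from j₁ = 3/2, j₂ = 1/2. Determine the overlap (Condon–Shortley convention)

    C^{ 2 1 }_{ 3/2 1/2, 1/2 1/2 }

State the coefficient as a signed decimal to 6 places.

+√(3/4) = +0.866025

j₁+j₂−J=0  J+j₁−j₂=3  J−j₁+j₂=1  j₁+j₂+J+1=5
(j₁±m₁, j₂±m₂, J±M) = (2,1,1,0,3,1)
P² = 3
sum k=0..0:
  [0] +1/2 = 1/2
S = 1/2
C² = P²·S² = 3/4 ; C = +0.866025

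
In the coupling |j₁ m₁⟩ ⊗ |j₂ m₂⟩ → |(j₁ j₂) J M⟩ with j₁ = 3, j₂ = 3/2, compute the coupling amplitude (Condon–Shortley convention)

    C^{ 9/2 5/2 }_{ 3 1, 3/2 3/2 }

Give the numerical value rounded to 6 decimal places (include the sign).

√[10·0!6!3!/10! · 4!2!3!0!7!2!] = √(34560)
  +(−1)^0/∏(0,0,2,3,4,0)! = 1/288  (running 1/288)
⟨..|..⟩ = √(34560)·(1/288) = +0.645497

+√(5/12) = +0.645497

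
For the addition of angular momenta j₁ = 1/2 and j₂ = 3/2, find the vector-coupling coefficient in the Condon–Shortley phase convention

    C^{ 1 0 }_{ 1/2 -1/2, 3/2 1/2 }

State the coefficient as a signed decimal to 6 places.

-0.707107  (= −√(1/2))

triangle: 1!×0!×2!/4! = 2/24
(j±m)!: 0!×1!×2!×1!×1!×1! = 2
prefactor² = (2J+1)×Δ×N² = 1/2
  k=1: −1/(1!×0!×0!×1!×0!×1!) = -1
Σ = -1  ⇒  CG² = 1/2×(-1)² = 1/2
CG = −√(1/2) = -0.707107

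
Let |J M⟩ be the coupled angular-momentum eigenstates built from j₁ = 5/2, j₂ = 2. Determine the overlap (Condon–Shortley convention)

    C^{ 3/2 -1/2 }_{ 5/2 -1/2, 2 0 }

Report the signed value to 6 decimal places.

triangle: 3!×2!×1!/7! = 12/5040
(j±m)!: 2!×3!×2!×2!×1!×2! = 96
prefactor² = (2J+1)×Δ×N² = 32/35
  k=1: −1/(1!×2!×2!×1!×0!×0!) = -1/4
  k=2: +1/(2!×1!×1!×0!×1!×1!) = 1/2
Σ = 1/4  ⇒  CG² = 32/35×1/4² = 2/35
CG = +√(2/35) = +0.239046

+0.239046  (= +√(2/35))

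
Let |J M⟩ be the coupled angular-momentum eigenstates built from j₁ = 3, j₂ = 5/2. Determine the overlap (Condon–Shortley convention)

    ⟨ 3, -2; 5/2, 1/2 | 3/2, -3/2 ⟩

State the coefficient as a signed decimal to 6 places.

triangle: 4!×2!×1!/8! = 48/40320
(j±m)!: 1!×5!×3!×2!×0!×3! = 8640
prefactor² = (2J+1)×Δ×N² = 288/7
  k=3: −1/(3!×1!×2!×0!×0!×1!) = -1/12
Σ = -1/12  ⇒  CG² = 288/7×(-1/12)² = 2/7
CG = −√(2/7) = -0.534522

−√(2/7) = -0.534522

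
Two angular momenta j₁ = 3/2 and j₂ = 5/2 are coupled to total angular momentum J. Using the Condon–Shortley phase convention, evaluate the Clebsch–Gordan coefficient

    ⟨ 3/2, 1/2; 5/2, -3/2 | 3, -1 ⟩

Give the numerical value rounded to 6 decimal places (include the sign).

+0.639010

triangle: 1!*2!*4!/8! = 48/40320
(j±m)!: 2!*1!*1!*4!*2!*4! = 2304
prefactor² = (2J+1)*Δ*N² = 96/5
  k=0: +1/(0!*1!*1!*1!*1!*3!) = 1/6
  k=1: −1/(1!*0!*0!*0!*2!*4!) = -1/48
Σ = 7/48  ⇒  CG² = 96/5*7/48² = 49/120
CG = +√(49/120) = +0.639010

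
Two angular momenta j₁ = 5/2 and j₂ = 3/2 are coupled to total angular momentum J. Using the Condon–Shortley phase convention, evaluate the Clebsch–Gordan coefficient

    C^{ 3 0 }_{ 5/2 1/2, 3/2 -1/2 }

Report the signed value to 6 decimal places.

+√(1/5) ≈ +0.447214

√[7·1!4!2!/8! · 3!2!1!2!3!3!] = √(36/5)
  +(−1)^0/∏(0,1,2,1,2,1)! = 1/4  (running 1/4)
  +(−1)^1/∏(1,0,1,0,3,2)! = -1/12  (running 1/6)
⟨..|..⟩ = √(36/5)·(1/6) = +0.447214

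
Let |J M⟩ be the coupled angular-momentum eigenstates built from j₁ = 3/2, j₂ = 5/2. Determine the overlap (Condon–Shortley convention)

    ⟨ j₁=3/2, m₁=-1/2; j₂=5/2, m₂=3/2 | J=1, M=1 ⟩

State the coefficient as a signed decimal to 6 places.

+0.547723

j₁+j₂−J=3  J+j₁−j₂=0  J−j₁+j₂=2  j₁+j₂+J+1=6
(j₁±m₁, j₂±m₂, J±M) = (1,2,4,1,2,0)
P² = 24/5
sum k=2..2:
  [2] +1/4 = 1/4
S = 1/4
C² = P²·S² = 3/10 ; C = +0.547723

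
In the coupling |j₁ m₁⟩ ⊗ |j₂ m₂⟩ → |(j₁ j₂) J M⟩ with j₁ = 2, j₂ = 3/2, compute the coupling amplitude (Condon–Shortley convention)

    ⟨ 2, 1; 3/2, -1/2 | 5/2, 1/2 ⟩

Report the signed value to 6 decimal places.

+√(5/14) = +0.597614

√[6·1!3!2!/7! · 3!1!1!2!3!2!] = √(72/35)
  +(−1)^0/∏(0,1,1,1,2,1)! = 1/2  (running 1/2)
  +(−1)^1/∏(1,0,0,0,3,2)! = -1/12  (running 5/12)
⟨..|..⟩ = √(72/35)·(5/12) = +0.597614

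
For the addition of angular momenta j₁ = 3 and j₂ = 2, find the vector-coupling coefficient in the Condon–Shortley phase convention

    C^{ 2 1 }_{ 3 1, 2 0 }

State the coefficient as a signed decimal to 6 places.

j₁+j₂−J=3  J+j₁−j₂=3  J−j₁+j₂=1  j₁+j₂+J+1=8
(j₁±m₁, j₂±m₂, J±M) = (4,2,2,2,3,1)
P² = 36/7
sum k=1..2:
  [1] −1/4 = -1/4
  [2] +1/12 = 1/12
S = -1/6
C² = P²·S² = 1/7 ; C = -0.377964

−√(1/7) ≈ -0.377964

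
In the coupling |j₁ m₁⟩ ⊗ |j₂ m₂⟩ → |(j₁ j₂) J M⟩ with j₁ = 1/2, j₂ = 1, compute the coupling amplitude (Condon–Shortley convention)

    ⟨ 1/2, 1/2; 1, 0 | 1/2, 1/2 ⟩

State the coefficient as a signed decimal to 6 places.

+√(1/3) = +0.577350

triangle: 1!*0!*1!/3! = 1/6
(j±m)!: 1!*0!*1!*1!*1!*0! = 1
prefactor² = (2J+1)*Δ*N² = 1/3
  k=0: +1/(0!*1!*0!*1!*0!*0!) = 1
Σ = 1  ⇒  CG² = 1/3*1² = 1/3
CG = +√(1/3) = +0.577350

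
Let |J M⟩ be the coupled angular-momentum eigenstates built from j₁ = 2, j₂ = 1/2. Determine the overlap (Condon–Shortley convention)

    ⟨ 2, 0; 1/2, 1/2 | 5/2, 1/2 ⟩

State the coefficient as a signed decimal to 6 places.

triangle: 0!·4!·1!/6! = 24/720
(j±m)!: 2!·2!·1!·0!·3!·2! = 48
prefactor² = (2J+1)·Δ·N² = 48/5
  k=0: +1/(0!·0!·2!·1!·2!·0!) = 1/4
Σ = 1/4  ⇒  CG² = 48/5·1/4² = 3/5
CG = +√(3/5) = +0.774597

+0.774597  (= +√(3/5))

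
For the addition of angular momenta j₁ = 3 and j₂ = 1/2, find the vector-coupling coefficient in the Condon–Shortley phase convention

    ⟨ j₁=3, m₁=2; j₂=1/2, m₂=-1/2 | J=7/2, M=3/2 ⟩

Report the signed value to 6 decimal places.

+√(2/7) ≈ +0.534522

j₁+j₂−J=0  J+j₁−j₂=6  J−j₁+j₂=1  j₁+j₂+J+1=8
(j₁±m₁, j₂±m₂, J±M) = (5,1,0,1,5,2)
P² = 28800/7
sum k=0..0:
  [0] +1/120 = 1/120
S = 1/120
C² = P²·S² = 2/7 ; C = +0.534522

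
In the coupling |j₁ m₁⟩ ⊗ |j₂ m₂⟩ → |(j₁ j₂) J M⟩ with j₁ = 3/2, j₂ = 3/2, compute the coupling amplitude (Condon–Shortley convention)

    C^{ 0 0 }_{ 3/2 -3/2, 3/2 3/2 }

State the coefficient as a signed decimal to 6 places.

-0.500000

j₁+j₂−J=3  J+j₁−j₂=0  J−j₁+j₂=0  j₁+j₂+J+1=4
(j₁±m₁, j₂±m₂, J±M) = (0,3,3,0,0,0)
P² = 9
sum k=3..3:
  [3] −1/6 = -1/6
S = -1/6
C² = P²·S² = 1/4 ; C = -0.500000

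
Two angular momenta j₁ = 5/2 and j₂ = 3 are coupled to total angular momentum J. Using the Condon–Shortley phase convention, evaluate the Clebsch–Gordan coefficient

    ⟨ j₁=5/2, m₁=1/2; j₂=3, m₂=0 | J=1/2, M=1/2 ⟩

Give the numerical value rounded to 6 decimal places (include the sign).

j₁+j₂−J=5  J+j₁−j₂=0  J−j₁+j₂=1  j₁+j₂+J+1=7
(j₁±m₁, j₂±m₂, J±M) = (3,2,3,3,1,0)
P² = 144/7
sum k=2..2:
  [2] +1/12 = 1/12
S = 1/12
C² = P²·S² = 1/7 ; C = +0.377964

+0.377964  (= +√(1/7))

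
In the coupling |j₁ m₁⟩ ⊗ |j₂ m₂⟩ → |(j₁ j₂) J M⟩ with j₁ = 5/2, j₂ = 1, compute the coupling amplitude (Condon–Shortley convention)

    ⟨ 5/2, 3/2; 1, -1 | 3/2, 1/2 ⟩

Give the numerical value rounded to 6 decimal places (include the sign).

√[4·2!3!0!/6! · 4!1!0!2!2!1!] = √(32/5)
  +(−1)^0/∏(0,2,1,0,2,0)! = 1/4  (running 1/4)
⟨..|..⟩ = √(32/5)·(1/4) = +0.632456

+√(2/5) ≈ +0.632456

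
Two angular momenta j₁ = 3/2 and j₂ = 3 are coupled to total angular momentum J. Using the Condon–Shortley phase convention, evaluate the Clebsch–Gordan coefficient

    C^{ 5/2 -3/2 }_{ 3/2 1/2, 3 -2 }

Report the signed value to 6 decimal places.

j₁+j₂−J=2  J+j₁−j₂=1  J−j₁+j₂=4  j₁+j₂+J+1=8
(j₁±m₁, j₂±m₂, J±M) = (2,1,1,5,1,4)
P² = 288/7
sum k=0..1:
  [0] +1/12 = 1/12
  [1] −1/24 = -1/24
S = 1/24
C² = P²·S² = 1/14 ; C = +0.267261

+√(1/14) ≈ +0.267261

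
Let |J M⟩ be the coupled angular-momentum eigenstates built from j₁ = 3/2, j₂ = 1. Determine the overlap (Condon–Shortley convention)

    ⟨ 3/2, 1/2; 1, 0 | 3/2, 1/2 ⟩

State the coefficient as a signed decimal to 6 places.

+0.258199

triangle: 1!*2!*1!/5! = 2/120
(j±m)!: 2!*1!*1!*1!*2!*1! = 4
prefactor² = (2J+1)*Δ*N² = 4/15
  k=0: +1/(0!*1!*1!*1!*1!*0!) = 1
  k=1: −1/(1!*0!*0!*0!*2!*1!) = -1/2
Σ = 1/2  ⇒  CG² = 4/15*1/2² = 1/15
CG = +√(1/15) = +0.258199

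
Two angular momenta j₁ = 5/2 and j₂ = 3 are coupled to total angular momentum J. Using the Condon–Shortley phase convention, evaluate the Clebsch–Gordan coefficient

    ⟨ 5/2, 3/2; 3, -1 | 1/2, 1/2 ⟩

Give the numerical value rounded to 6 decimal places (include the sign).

−√(2/21) ≈ -0.308607

triangle: 5!·0!·1!/7! = 120/5040
(j±m)!: 4!·1!·2!·4!·1!·0! = 1152
prefactor² = (2J+1)·Δ·N² = 384/7
  k=1: −1/(1!·4!·0!·1!·0!·0!) = -1/24
Σ = -1/24  ⇒  CG² = 384/7·(-1/24)² = 2/21
CG = −√(2/21) = -0.308607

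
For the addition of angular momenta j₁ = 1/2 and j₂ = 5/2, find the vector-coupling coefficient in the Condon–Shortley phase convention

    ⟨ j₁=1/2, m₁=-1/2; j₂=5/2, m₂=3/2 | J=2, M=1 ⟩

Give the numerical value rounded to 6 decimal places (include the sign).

−√(2/3) ≈ -0.816497

√[5·1!0!4!/6! · 0!1!4!1!3!1!] = √(24)
  +(−1)^1/∏(1,0,0,3,0,1)! = -1/6  (running -1/6)
⟨..|..⟩ = √(24)·(-1/6) = -0.816497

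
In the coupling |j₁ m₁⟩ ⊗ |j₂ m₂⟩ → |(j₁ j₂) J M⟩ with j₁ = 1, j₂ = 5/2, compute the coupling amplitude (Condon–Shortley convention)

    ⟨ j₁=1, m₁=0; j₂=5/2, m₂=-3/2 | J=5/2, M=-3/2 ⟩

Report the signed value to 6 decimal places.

+√(9/35) = +0.507093

j₁+j₂−J=1  J+j₁−j₂=1  J−j₁+j₂=4  j₁+j₂+J+1=7
(j₁±m₁, j₂±m₂, J±M) = (1,1,1,4,1,4)
P² = 576/35
sum k=0..1:
  [0] +1/6 = 1/6
  [1] −1/24 = -1/24
S = 1/8
C² = P²·S² = 9/35 ; C = +0.507093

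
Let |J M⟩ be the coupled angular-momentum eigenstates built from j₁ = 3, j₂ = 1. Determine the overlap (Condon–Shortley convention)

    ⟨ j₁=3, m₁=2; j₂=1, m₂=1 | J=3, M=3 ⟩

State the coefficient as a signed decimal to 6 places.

−√(1/4) = -0.500000

j₁+j₂−J=1  J+j₁−j₂=5  J−j₁+j₂=1  j₁+j₂+J+1=8
(j₁±m₁, j₂±m₂, J±M) = (5,1,2,0,6,0)
P² = 3600
sum k=1..1:
  [1] −1/120 = -1/120
S = -1/120
C² = P²·S² = 1/4 ; C = -0.500000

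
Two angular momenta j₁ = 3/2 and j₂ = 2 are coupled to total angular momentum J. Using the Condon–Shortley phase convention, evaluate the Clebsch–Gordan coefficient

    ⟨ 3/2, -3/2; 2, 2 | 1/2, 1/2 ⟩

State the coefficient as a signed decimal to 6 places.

triangle: 3!·0!·1!/5! = 6/120
(j±m)!: 0!·3!·4!·0!·1!·0! = 144
prefactor² = (2J+1)·Δ·N² = 72/5
  k=3: −1/(3!·0!·0!·1!·0!·0!) = -1/6
Σ = -1/6  ⇒  CG² = 72/5·(-1/6)² = 2/5
CG = −√(2/5) = -0.632456

−√(2/5) = -0.632456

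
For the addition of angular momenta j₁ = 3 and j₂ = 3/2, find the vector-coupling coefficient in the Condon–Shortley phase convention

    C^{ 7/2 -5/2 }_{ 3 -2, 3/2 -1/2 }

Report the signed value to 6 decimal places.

−√(1/7) ≈ -0.377964

j₁+j₂−J=1  J+j₁−j₂=5  J−j₁+j₂=2  j₁+j₂+J+1=9
(j₁±m₁, j₂±m₂, J±M) = (1,5,1,2,1,6)
P² = 6400/7
sum k=0..1:
  [0] +1/120 = 1/120
  [1] −1/48 = -1/48
S = -1/80
C² = P²·S² = 1/7 ; C = -0.377964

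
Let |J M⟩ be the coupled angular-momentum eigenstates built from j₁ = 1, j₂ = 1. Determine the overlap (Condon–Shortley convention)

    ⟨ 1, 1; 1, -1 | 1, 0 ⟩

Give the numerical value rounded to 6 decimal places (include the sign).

triangle: 1!*1!*1!/4! = 1/24
(j±m)!: 2!*0!*0!*2!*1!*1! = 4
prefactor² = (2J+1)*Δ*N² = 1/2
  k=0: +1/(0!*1!*0!*0!*1!*1!) = 1
Σ = 1  ⇒  CG² = 1/2*1² = 1/2
CG = +√(1/2) = +0.707107

+0.707107  (= +√(1/2))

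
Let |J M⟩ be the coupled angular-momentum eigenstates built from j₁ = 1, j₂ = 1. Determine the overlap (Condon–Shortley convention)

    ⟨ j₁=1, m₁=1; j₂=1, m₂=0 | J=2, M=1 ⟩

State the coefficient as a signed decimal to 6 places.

triangle: 0!*2!*2!/5! = 4/120
(j±m)!: 2!*0!*1!*1!*3!*1! = 12
prefactor² = (2J+1)*Δ*N² = 2
  k=0: +1/(0!*0!*0!*1!*2!*1!) = 1/2
Σ = 1/2  ⇒  CG² = 2*1/2² = 1/2
CG = +√(1/2) = +0.707107

+0.707107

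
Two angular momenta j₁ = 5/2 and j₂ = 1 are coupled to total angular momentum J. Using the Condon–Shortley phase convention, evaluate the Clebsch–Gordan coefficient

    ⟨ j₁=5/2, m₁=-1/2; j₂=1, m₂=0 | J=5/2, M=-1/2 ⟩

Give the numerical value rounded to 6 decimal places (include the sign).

j₁+j₂−J=1  J+j₁−j₂=4  J−j₁+j₂=1  j₁+j₂+J+1=7
(j₁±m₁, j₂±m₂, J±M) = (2,3,1,1,2,3)
P² = 144/35
sum k=0..1:
  [0] +1/6 = 1/6
  [1] −1/4 = -1/4
S = -1/12
C² = P²·S² = 1/35 ; C = -0.169031

-0.169031  (= −√(1/35))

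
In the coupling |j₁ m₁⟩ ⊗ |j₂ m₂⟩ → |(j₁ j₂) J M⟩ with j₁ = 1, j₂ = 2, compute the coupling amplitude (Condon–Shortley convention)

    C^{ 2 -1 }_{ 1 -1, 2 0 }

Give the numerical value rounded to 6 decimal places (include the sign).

−√(1/2) = -0.707107

j₁+j₂−J=1  J+j₁−j₂=1  J−j₁+j₂=3  j₁+j₂+J+1=6
(j₁±m₁, j₂±m₂, J±M) = (0,2,2,2,1,3)
P² = 2
sum k=1..1:
  [1] −1/2 = -1/2
S = -1/2
C² = P²·S² = 1/2 ; C = -0.707107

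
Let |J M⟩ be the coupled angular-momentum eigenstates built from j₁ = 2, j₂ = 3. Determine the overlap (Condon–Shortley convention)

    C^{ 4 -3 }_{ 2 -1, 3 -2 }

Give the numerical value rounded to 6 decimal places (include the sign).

triangle: 1!×3!×5!/10! = 720/3628800
(j±m)!: 1!×3!×1!×5!×1!×7! = 3628800
prefactor² = (2J+1)×Δ×N² = 6480
  k=0: +1/(0!×1!×3!×1!×0!×4!) = 1/144
  k=1: −1/(1!×0!×2!×0!×1!×5!) = -1/240
Σ = 1/360  ⇒  CG² = 6480×1/360² = 1/20
CG = +√(1/20) = +0.223607

+√(1/20) = +0.223607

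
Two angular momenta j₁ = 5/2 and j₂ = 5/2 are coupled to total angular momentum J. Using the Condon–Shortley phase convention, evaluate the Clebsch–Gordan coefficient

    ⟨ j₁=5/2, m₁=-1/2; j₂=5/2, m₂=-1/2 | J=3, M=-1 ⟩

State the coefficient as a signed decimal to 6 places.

−√(4/15) = -0.516398

triangle: 2!×3!×3!/9! = 72/362880
(j±m)!: 2!×3!×2!×3!×2!×4! = 6912
prefactor² = (2J+1)×Δ×N² = 48/5
  k=0: +1/(0!×2!×3!×2!×0!×1!) = 1/24
  k=1: −1/(1!×1!×2!×1!×1!×2!) = -1/4
  k=2: +1/(2!×0!×1!×0!×2!×3!) = 1/24
Σ = -1/6  ⇒  CG² = 48/5×(-1/6)² = 4/15
CG = −√(4/15) = -0.516398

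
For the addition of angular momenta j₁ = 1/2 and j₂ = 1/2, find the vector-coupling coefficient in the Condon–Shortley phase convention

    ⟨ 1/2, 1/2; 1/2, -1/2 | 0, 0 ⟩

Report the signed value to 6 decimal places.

√[1·1!0!0!/2! · 1!0!0!1!0!0!] = √(1/2)
  +(−1)^0/∏(0,1,0,0,0,0)! = 1  (running 1)
⟨..|..⟩ = √(1/2)·(1) = +0.707107

+0.707107  (= +√(1/2))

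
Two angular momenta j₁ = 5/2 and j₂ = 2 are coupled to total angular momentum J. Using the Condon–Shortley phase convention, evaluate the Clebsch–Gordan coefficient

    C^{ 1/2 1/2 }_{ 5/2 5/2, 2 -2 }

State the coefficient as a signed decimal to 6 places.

j₁+j₂−J=4  J+j₁−j₂=1  J−j₁+j₂=0  j₁+j₂+J+1=6
(j₁±m₁, j₂±m₂, J±M) = (5,0,0,4,1,0)
P² = 192
sum k=0..0:
  [0] +1/24 = 1/24
S = 1/24
C² = P²·S² = 1/3 ; C = +0.577350

+0.577350  (= +√(1/3))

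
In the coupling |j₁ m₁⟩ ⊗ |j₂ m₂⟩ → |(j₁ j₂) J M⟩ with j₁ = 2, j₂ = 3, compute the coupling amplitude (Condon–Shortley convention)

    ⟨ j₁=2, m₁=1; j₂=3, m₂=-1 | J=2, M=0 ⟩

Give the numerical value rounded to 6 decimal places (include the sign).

−√(1/7) ≈ -0.377964

√[5·3!1!3!/8! · 3!1!2!4!2!2!] = √(36/7)
  +(−1)^0/∏(0,3,1,2,0,1)! = 1/12  (running 1/12)
  +(−1)^1/∏(1,2,0,1,1,2)! = -1/4  (running -1/6)
⟨..|..⟩ = √(36/7)·(-1/6) = -0.377964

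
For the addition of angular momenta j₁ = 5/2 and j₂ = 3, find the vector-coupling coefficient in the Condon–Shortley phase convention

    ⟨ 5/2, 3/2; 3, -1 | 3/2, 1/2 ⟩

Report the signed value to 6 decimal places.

-0.483046  (= −√(7/30))

√[4·4!1!2!/8! · 4!1!2!4!2!1!] = √(384/35)
  +(−1)^0/∏(0,4,1,2,0,0)! = 1/48  (running 1/48)
  +(−1)^1/∏(1,3,0,1,1,1)! = -1/6  (running -7/48)
⟨..|..⟩ = √(384/35)·(-7/48) = -0.483046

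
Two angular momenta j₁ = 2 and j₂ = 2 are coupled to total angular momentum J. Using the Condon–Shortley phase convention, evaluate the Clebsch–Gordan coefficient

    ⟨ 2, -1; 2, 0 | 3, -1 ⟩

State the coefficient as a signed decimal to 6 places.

−√(1/5) ≈ -0.447214

√[7·1!3!3!/8! · 1!3!2!2!2!4!] = √(36/5)
  +(−1)^0/∏(0,1,3,2,0,1)! = 1/12  (running 1/12)
  +(−1)^1/∏(1,0,2,1,1,2)! = -1/4  (running -1/6)
⟨..|..⟩ = √(36/5)·(-1/6) = -0.447214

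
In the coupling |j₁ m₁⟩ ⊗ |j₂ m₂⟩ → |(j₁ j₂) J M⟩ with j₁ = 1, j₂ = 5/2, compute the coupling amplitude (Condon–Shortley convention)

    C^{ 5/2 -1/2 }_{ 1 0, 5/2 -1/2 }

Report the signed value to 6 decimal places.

√[6·1!1!4!/7! · 1!1!2!3!2!3!] = √(144/35)
  +(−1)^0/∏(0,1,1,2,0,2)! = 1/4  (running 1/4)
  +(−1)^1/∏(1,0,0,1,1,3)! = -1/6  (running 1/12)
⟨..|..⟩ = √(144/35)·(1/12) = +0.169031

+√(1/35) = +0.169031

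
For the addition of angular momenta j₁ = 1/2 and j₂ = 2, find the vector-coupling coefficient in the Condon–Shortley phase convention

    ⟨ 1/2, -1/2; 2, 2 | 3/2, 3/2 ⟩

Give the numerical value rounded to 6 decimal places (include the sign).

−√(4/5) ≈ -0.894427

triangle: 1!·0!·3!/5! = 6/120
(j±m)!: 0!·1!·4!·0!·3!·0! = 144
prefactor² = (2J+1)·Δ·N² = 144/5
  k=1: −1/(1!·0!·0!·3!·0!·0!) = -1/6
Σ = -1/6  ⇒  CG² = 144/5·(-1/6)² = 4/5
CG = −√(4/5) = -0.894427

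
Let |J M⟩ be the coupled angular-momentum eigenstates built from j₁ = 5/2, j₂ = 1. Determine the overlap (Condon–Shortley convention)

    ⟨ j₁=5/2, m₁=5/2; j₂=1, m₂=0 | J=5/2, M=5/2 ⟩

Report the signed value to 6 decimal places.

+0.845154

√[6·1!4!1!/7! · 5!0!1!1!5!0!] = √(2880/7)
  +(−1)^0/∏(0,1,0,1,4,0)! = 1/24  (running 1/24)
⟨..|..⟩ = √(2880/7)·(1/24) = +0.845154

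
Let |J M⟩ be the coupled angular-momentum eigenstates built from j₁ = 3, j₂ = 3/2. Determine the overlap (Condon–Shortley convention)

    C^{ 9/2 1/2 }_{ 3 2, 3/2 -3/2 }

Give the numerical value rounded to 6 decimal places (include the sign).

√[10·0!6!3!/10! · 5!1!0!3!5!4!] = √(172800/7)
  +(−1)^0/∏(0,0,1,0,5,3)! = 1/720  (running 1/720)
⟨..|..⟩ = √(172800/7)·(1/720) = +0.218218

+0.218218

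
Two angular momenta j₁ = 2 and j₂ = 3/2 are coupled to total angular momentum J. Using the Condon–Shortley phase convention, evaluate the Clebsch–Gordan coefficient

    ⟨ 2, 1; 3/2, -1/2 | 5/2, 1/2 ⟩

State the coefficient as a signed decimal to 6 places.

√[6·1!3!2!/7! · 3!1!1!2!3!2!] = √(72/35)
  +(−1)^0/∏(0,1,1,1,2,1)! = 1/2  (running 1/2)
  +(−1)^1/∏(1,0,0,0,3,2)! = -1/12  (running 5/12)
⟨..|..⟩ = √(72/35)·(5/12) = +0.597614

+√(5/14) ≈ +0.597614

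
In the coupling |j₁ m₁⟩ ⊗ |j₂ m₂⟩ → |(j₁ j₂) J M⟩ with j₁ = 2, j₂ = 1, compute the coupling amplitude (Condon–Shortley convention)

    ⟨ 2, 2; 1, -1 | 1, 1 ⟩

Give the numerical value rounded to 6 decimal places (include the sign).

triangle: 2!*2!*0!/5! = 4/120
(j±m)!: 4!*0!*0!*2!*2!*0! = 96
prefactor² = (2J+1)*Δ*N² = 48/5
  k=0: +1/(0!*2!*0!*0!*2!*0!) = 1/4
Σ = 1/4  ⇒  CG² = 48/5*1/4² = 3/5
CG = +√(3/5) = +0.774597

+0.774597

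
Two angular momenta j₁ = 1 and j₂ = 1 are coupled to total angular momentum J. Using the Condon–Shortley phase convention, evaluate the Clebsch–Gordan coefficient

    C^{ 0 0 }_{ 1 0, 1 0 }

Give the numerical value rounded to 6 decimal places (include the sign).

√[1·2!0!0!/3! · 1!1!1!1!0!0!] = √(1/3)
  +(−1)^1/∏(1,1,0,0,0,0)! = -1  (running -1)
⟨..|..⟩ = √(1/3)·(-1) = -0.577350

−√(1/3) = -0.577350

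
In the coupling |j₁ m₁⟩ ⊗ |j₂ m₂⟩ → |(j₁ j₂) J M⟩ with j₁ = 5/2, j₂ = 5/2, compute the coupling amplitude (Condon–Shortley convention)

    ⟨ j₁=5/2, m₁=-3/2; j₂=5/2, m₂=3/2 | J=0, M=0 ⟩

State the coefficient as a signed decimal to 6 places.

+√(1/6) = +0.408248

j₁+j₂−J=5  J+j₁−j₂=0  J−j₁+j₂=0  j₁+j₂+J+1=6
(j₁±m₁, j₂±m₂, J±M) = (1,4,4,1,0,0)
P² = 96
sum k=4..4:
  [4] +1/24 = 1/24
S = 1/24
C² = P²·S² = 1/6 ; C = +0.408248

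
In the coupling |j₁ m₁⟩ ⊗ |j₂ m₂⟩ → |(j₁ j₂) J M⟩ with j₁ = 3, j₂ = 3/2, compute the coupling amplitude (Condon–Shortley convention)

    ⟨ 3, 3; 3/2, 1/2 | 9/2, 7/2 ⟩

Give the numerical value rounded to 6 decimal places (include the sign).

+0.577350  (= +√(1/3))

j₁+j₂−J=0  J+j₁−j₂=6  J−j₁+j₂=3  j₁+j₂+J+1=10
(j₁±m₁, j₂±m₂, J±M) = (6,0,2,1,8,1)
P² = 691200
sum k=0..0:
  [0] +1/1440 = 1/1440
S = 1/1440
C² = P²·S² = 1/3 ; C = +0.577350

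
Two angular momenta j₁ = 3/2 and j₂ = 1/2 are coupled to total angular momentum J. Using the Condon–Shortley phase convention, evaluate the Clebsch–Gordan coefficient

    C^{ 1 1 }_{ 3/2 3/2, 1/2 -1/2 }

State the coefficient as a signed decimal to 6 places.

+√(3/4) = +0.866025

j₁+j₂−J=1  J+j₁−j₂=2  J−j₁+j₂=0  j₁+j₂+J+1=4
(j₁±m₁, j₂±m₂, J±M) = (3,0,0,1,2,0)
P² = 3
sum k=0..0:
  [0] +1/2 = 1/2
S = 1/2
C² = P²·S² = 3/4 ; C = +0.866025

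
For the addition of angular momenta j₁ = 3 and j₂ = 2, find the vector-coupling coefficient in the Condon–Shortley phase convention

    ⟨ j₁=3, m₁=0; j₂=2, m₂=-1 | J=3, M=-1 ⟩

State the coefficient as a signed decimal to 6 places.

-0.182574

√[7·2!4!2!/9! · 3!3!1!3!2!4!] = √(96/5)
  +(−1)^0/∏(0,2,3,1,1,1)! = 1/12  (running 1/12)
  +(−1)^1/∏(1,1,2,0,2,2)! = -1/8  (running -1/24)
⟨..|..⟩ = √(96/5)·(-1/24) = -0.182574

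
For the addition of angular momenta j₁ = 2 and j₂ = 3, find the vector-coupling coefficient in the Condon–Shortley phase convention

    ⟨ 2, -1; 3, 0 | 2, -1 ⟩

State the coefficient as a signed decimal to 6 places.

+0.534522

√[5·3!1!3!/8! · 1!3!3!3!1!3!] = √(81/14)
  +(−1)^2/∏(2,1,1,1,0,2)! = 1/4  (running 1/4)
  +(−1)^3/∏(3,0,0,0,1,3)! = -1/36  (running 2/9)
⟨..|..⟩ = √(81/14)·(2/9) = +0.534522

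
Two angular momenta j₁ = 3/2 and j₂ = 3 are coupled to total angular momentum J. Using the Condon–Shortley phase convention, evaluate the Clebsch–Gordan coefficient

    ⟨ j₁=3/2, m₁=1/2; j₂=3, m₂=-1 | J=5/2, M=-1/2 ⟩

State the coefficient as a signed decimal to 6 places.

triangle: 2!×1!×4!/8! = 48/40320
(j±m)!: 2!×1!×2!×4!×2!×3! = 1152
prefactor² = (2J+1)×Δ×N² = 288/35
  k=0: +1/(0!×2!×1!×2!×0!×2!) = 1/8
  k=1: −1/(1!×1!×0!×1!×1!×3!) = -1/6
Σ = -1/24  ⇒  CG² = 288/35×(-1/24)² = 1/70
CG = −√(1/70) = -0.119523

−√(1/70) = -0.119523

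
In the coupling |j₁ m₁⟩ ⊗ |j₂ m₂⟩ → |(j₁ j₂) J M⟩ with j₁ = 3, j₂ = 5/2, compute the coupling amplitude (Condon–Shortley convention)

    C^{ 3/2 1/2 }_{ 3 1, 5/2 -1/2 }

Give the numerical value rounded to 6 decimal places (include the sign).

√[4·4!2!1!/8! · 4!2!2!3!2!1!] = √(192/35)
  +(−1)^1/∏(1,3,1,1,1,0)! = -1/6  (running -1/6)
  +(−1)^2/∏(2,2,0,0,2,1)! = 1/8  (running -1/24)
⟨..|..⟩ = √(192/35)·(-1/24) = -0.097590

-0.097590  (= −√(1/105))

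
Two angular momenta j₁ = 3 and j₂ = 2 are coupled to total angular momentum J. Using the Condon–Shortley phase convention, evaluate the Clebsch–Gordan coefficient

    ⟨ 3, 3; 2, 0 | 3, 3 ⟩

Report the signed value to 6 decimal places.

√[7·2!4!2!/9! · 6!0!2!2!6!0!] = √(3840)
  +(−1)^0/∏(0,2,0,2,4,0)! = 1/96  (running 1/96)
⟨..|..⟩ = √(3840)·(1/96) = +0.645497

+√(5/12) ≈ +0.645497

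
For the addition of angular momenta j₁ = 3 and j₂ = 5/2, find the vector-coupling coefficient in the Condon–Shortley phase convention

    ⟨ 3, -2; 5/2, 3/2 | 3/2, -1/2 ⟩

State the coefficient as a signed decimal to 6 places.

triangle: 4!*2!*1!/8! = 48/40320
(j±m)!: 1!*5!*4!*1!*1!*2! = 5760
prefactor² = (2J+1)*Δ*N² = 192/7
  k=3: −1/(3!*1!*2!*1!*0!*0!) = -1/12
  k=4: +1/(4!*0!*1!*0!*1!*1!) = 1/24
Σ = -1/24  ⇒  CG² = 192/7*(-1/24)² = 1/21
CG = −√(1/21) = -0.218218

-0.218218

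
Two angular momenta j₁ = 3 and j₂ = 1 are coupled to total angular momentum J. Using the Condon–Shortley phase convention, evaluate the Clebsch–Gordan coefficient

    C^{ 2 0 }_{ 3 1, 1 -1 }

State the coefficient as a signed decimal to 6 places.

j₁+j₂−J=2  J+j₁−j₂=4  J−j₁+j₂=0  j₁+j₂+J+1=7
(j₁±m₁, j₂±m₂, J±M) = (4,2,0,2,2,2)
P² = 128/7
sum k=0..0:
  [0] +1/8 = 1/8
S = 1/8
C² = P²·S² = 2/7 ; C = +0.534522

+√(2/7) ≈ +0.534522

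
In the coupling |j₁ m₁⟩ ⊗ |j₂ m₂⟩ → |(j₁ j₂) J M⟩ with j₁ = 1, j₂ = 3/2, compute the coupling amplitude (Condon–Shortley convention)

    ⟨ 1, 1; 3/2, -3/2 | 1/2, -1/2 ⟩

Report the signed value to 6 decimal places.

+√(1/2) ≈ +0.707107

√[2·2!0!1!/4! · 2!0!0!3!0!1!] = √(2)
  +(−1)^0/∏(0,2,0,0,0,1)! = 1/2  (running 1/2)
⟨..|..⟩ = √(2)·(1/2) = +0.707107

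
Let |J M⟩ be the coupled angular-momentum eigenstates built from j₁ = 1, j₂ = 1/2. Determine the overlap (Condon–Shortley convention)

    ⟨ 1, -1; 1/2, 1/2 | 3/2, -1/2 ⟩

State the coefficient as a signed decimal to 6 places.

+√(1/3) ≈ +0.577350

j₁+j₂−J=0  J+j₁−j₂=2  J−j₁+j₂=1  j₁+j₂+J+1=4
(j₁±m₁, j₂±m₂, J±M) = (0,2,1,0,1,2)
P² = 4/3
sum k=0..0:
  [0] +1/2 = 1/2
S = 1/2
C² = P²·S² = 1/3 ; C = +0.577350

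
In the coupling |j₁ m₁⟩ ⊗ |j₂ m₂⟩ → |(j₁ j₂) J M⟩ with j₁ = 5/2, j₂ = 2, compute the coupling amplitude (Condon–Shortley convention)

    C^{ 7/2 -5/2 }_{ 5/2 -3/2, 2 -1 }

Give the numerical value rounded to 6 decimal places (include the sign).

−√(1/63) = -0.125988

triangle: 1!*4!*3!/9! = 144/362880
(j±m)!: 1!*4!*1!*3!*1!*6! = 103680
prefactor² = (2J+1)*Δ*N² = 2304/7
  k=0: +1/(0!*1!*4!*1!*0!*2!) = 1/48
  k=1: −1/(1!*0!*3!*0!*1!*3!) = -1/36
Σ = -1/144  ⇒  CG² = 2304/7*(-1/144)² = 1/63
CG = −√(1/63) = -0.125988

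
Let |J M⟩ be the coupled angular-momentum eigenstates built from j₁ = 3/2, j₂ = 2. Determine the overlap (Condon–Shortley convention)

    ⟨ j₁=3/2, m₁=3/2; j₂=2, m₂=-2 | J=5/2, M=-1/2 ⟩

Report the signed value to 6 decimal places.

triangle: 1!*2!*3!/7! = 12/5040
(j±m)!: 3!*0!*0!*4!*2!*3! = 1728
prefactor² = (2J+1)*Δ*N² = 864/35
  k=0: +1/(0!*1!*0!*0!*2!*3!) = 1/12
Σ = 1/12  ⇒  CG² = 864/35*1/12² = 6/35
CG = +√(6/35) = +0.414039

+0.414039  (= +√(6/35))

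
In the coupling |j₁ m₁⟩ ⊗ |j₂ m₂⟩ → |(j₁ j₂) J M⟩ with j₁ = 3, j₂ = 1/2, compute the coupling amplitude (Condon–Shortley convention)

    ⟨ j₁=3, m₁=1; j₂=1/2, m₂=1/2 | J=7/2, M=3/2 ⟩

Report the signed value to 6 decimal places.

√[8·0!6!1!/8! · 4!2!1!0!5!2!] = √(11520/7)
  +(−1)^0/∏(0,0,2,1,4,0)! = 1/48  (running 1/48)
⟨..|..⟩ = √(11520/7)·(1/48) = +0.845154

+0.845154  (= +√(5/7))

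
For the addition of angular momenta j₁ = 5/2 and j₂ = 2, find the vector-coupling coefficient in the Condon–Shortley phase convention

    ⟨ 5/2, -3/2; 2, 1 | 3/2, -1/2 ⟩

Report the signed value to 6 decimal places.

+√(2/105) = +0.138013

√[4·3!2!1!/7! · 1!4!3!1!1!2!] = √(96/35)
  +(−1)^2/∏(2,1,2,1,0,0)! = 1/4  (running 1/4)
  +(−1)^3/∏(3,0,1,0,1,1)! = -1/6  (running 1/12)
⟨..|..⟩ = √(96/35)·(1/12) = +0.138013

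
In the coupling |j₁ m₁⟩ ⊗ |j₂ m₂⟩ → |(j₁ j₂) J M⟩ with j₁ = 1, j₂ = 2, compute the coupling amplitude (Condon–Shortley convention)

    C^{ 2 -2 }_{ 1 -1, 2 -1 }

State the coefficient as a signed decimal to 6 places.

triangle: 1!×1!×3!/6! = 6/720
(j±m)!: 0!×2!×1!×3!×0!×4! = 288
prefactor² = (2J+1)×Δ×N² = 12
  k=1: −1/(1!×0!×1!×0!×0!×3!) = -1/6
Σ = -1/6  ⇒  CG² = 12×(-1/6)² = 1/3
CG = −√(1/3) = -0.577350

-0.577350  (= −√(1/3))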